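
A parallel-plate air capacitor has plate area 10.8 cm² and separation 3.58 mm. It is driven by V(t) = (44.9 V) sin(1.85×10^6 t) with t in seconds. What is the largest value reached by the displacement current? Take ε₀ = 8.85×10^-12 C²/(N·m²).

2.22×10^-4 A

The displacement current equals the conduction current C dV/dt, which peaks at C V₀ ω.
With C = ε₀A/d = (8.85×10^-12)(1.08×10^-3)/(3.58×10^-3) = 2.670×10^-12 F and ω = 1.85×10^6 rad/s, I_d,max = (2.670×10^-12)(44.9)(1.85×10^6) = 2.22×10^-4 A.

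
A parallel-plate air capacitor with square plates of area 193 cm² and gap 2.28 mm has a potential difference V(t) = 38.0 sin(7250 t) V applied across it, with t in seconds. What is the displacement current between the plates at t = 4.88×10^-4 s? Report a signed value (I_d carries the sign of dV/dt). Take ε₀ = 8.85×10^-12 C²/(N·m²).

-1.90×10^-5 A

C = ε₀A/d = (8.85×10^-12)(0.0193)/(2.28×10^-3) = 7.491×10^-11 F. dV/dt = V₀ω·cos(ωt); at ωt = 3.538 rad this factor is -0.9225.
I_d = C dV/dt = (7.491×10^-11)(38.0)(7250)(-0.9225) = -1.90×10^-5 A.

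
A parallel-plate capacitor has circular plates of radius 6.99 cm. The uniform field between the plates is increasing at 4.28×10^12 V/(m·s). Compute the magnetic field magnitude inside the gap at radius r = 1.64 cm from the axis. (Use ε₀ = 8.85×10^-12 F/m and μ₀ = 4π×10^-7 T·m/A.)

3.90×10^-7 T

Through the whole plate area (πR² = 0.01535 m²), I_d = ε₀ πR² dE/dt = 0.5814 A.
For r < R the Ampère–Maxwell law gives B(2πr) = μ₀ I_d (r²/R²), so B = μ₀ I_d r/(2πR²) = (4π×10^-7)(0.5814)(0.0164)/(2π·0.0699²) = 3.90×10^-7 T.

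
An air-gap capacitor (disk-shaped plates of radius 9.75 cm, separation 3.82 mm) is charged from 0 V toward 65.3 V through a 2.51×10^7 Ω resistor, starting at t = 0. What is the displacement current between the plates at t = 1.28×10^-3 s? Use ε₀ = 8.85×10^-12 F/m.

1.24×10^-6 A

With C = ε₀A/d = (8.85×10^-12)(0.02986)/(3.82×10^-3) = 6.918×10^-11 F, the time constant is τ = RC = 1.736×10^-3 s, so t/τ = 0.7373 and e^(−t/τ) = 0.4784.
I_d = I_cond = (V₀/R) e^(−t/τ) = (2.602×10^-6)(0.4784) = 1.24×10^-6 A.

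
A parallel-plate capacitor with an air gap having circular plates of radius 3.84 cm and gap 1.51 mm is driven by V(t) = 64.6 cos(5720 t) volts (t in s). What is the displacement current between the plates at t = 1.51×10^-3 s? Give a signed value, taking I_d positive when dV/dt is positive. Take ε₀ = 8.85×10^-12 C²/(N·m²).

-7.11×10^-6 A

dV/dt = (64.6)(5720)·−sin(8.6372) = -2.619×10^5 V/s.
I_d = C dV/dt with C = ε₀A/d = (8.85×10^-12)(4.632×10^-3)/(1.51×10^-3) = 2.715×10^-11 F, so I_d = (2.715×10^-11)(-2.619×10^5) = -7.11×10^-6 A.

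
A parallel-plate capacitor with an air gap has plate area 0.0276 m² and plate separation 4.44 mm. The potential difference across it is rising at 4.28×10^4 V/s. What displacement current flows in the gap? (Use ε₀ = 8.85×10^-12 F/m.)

2.35×10^-6 A

The field between the plates is E = V/d, so dE/dt = (4.28×10^4)/(4.44×10^-3 m) = 9.640×10^6 V/(m·s).
I_d = ε₀ A (dE/dt) = (8.85×10^-12)(0.0276)(9.640×10^6) = 2.35×10^-6 A.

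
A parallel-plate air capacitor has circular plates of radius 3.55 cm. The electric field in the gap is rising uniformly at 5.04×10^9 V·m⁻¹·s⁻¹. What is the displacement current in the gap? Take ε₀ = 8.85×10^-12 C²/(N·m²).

I_d = ε₀ A (dE/dt) = (8.85×10^-12)(3.959×10^-3 m²)(5.04×10^9) = 1.77×10^-4 A.

1.77×10^-4 A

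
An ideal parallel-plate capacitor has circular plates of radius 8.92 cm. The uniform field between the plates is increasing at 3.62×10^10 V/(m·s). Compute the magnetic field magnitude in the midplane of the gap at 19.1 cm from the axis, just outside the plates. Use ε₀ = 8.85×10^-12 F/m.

8.39×10^-9 T

Total displacement current: I_d = ε₀(πR²)(dE/dt) = (8.85×10^-12)(0.02500)(3.62×10^10) = 8.009×10^-3 A.
Outside the plates the loop encloses all of I_d, so B·2πr = μ₀ I_d and B = 8.39×10^-9 T.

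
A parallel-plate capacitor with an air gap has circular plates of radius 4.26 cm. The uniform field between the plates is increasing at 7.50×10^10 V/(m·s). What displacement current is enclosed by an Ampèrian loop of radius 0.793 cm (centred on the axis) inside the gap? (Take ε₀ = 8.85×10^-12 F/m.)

Total displacement current: I_d = ε₀(πR²)(dE/dt) = (8.85×10^-12)(5.701×10^-3)(7.50×10^10) = 3.784×10^-3 A.
Through an area πr² the displacement current is I_d·(πr²/πR²) = I_d (r/R)² = 1.31×10^-4 A.

1.31×10^-4 A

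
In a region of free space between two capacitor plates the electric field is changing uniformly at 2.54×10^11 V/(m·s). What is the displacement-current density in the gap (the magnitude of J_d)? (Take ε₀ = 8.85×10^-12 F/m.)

J_d = ε₀ dE/dt = (8.85×10^-12)(2.54×10^11) = 2.25 A/m².

2.25 A/m²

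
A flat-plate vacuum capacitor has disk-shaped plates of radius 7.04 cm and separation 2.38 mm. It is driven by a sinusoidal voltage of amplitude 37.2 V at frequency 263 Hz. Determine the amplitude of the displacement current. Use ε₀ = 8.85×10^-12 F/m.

(dE/dt)_max = V₀ω/d = 2.582×10^7 V/(m·s); ω = 2πf = 1652 rad/s.
I_d,max = ε₀ A (dE/dt)_max = (8.85×10^-12)(0.01557)(2.582×10^7) = 3.56×10^-6 A.

3.56×10^-6 A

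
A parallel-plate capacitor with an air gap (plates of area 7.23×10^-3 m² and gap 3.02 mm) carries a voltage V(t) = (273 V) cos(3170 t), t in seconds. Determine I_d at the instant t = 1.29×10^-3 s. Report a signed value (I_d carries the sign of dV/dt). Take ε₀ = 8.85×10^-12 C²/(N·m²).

1.49×10^-5 A

dE/dt = (V₀ω/d)·−sin(ωt) with ωt = 4.0893 rad: (273)(3170)(0.8121)/(3.02×10^-3) = 2.327×10^8 V/(m·s).
I_d = ε₀ A dE/dt = (8.85×10^-12)(7.23×10^-3)(2.327×10^8) = 1.49×10^-5 A.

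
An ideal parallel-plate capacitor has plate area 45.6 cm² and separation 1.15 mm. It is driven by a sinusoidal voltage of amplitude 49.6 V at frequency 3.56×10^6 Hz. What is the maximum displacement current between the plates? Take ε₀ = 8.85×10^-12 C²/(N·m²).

0.0389 A

C = ε₀A/d = (8.85×10^-12)(4.56×10^-3)/(1.15×10^-3) = 3.509×10^-11 F; ω = 2πf = 2.237×10^7 rad/s.
I_d = C dV/dt, so |I_d|_max = C V₀ ω = (3.509×10^-11)(49.6)(2.237×10^7) = 0.0389 A.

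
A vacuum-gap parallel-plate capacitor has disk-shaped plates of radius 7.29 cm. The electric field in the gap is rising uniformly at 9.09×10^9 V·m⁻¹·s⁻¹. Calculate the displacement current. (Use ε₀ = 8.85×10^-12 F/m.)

With a uniform field, Φ_E = EA, so I_d = ε₀ A dE/dt = 1.34×10^-3 A.

1.34×10^-3 A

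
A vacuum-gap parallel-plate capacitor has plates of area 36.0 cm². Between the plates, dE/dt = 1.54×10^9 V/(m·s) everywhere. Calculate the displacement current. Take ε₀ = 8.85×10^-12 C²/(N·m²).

The displacement current is ε₀ times dΦ_E/dt = ε₀ A dE/dt = (8.85×10^-12)(3.60×10^-3)(1.54×10^9) = 4.91×10^-5 A.

4.91×10^-5 A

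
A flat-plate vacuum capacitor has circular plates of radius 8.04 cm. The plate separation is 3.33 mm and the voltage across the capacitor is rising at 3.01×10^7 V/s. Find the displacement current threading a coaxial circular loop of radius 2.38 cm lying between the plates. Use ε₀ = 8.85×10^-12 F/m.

1.42×10^-4 A

I_d = C dV/dt with C = ε₀πR²/d = 5.398×10^-11 F, so I_d = (5.398×10^-11)(3.01×10^7) = 1.625×10^-3 A.
The field is uniform, so I_d,enc = I_d (r/R)² = (1.625×10^-3)(2.38/8.04)² = 1.42×10^-4 A.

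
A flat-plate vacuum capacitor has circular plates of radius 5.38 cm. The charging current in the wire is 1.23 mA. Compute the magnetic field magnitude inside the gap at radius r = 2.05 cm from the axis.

Between the plates the displacement current equals the wire current: I_d = 1.23 mA = 1.23×10^-3 A.
For r < R the Ampère–Maxwell law gives B(2πr) = μ₀ I_d (r²/R²), so B = μ₀ I_d r/(2πR²) = (4π×10^-7)(1.23×10^-3)(0.0205)/(2π·0.0538²) = 1.74×10^-9 T.

1.74×10^-9 T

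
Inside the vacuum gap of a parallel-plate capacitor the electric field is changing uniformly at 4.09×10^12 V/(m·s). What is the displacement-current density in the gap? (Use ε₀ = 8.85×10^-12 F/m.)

J_d = ε₀ dE/dt = (8.85×10^-12)(4.09×10^12) = 36.2 A/m².

36.2 A/m²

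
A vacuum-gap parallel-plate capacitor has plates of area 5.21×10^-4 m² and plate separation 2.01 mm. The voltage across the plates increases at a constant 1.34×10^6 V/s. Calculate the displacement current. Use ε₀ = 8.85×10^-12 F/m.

3.07×10^-6 A

E = V/d so dE/dt = (dV/dt)/d = 6.667×10^8 V/(m·s), and I_d = ε₀ A dE/dt = (8.85×10^-12)(5.21×10^-4)(6.667×10^8) = 3.07×10^-6 A.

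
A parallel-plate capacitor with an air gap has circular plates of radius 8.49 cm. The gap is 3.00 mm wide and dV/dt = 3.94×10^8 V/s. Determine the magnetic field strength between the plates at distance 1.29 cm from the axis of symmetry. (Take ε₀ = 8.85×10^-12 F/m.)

dE/dt = (dV/dt)/d = 1.313×10^11 V/(m·s); I_d = ε₀(πR²)(dE/dt) = (8.85×10^-12)(0.02264)(1.313×10^11) = 0.02631 A.
An Ampèrian loop of radius r encloses a fraction (r/R)² of I_d. Then B·2πr = μ₀ I_d (r/R)², giving B = μ₀ I_d r/(2πR²) = 9.42×10^-9 T.

9.42×10^-9 T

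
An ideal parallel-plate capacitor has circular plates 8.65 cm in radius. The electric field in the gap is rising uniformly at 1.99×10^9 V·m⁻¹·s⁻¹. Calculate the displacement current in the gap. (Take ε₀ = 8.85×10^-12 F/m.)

4.14×10^-4 A

The displacement current is ε₀ times dΦ_E/dt = ε₀ A dE/dt = (8.85×10^-12)(0.02351)(1.99×10^9) = 4.14×10^-4 A.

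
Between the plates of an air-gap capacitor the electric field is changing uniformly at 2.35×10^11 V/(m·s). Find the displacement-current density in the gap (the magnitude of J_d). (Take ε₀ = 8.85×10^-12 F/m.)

2.08 A/m²

J_d = ε₀ ∂E/∂t, so J_d = 2.08 A/m².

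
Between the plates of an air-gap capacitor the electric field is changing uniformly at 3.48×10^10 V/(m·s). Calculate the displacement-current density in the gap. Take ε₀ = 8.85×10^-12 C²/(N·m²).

J_d = ε₀ dE/dt = (8.85×10^-12)(3.48×10^10) = 0.308 A/m².

0.308 A/m²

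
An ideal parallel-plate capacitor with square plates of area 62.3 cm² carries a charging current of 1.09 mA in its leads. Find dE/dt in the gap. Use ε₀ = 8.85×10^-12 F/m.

Charge continuity gives I_d = I = 1.09×10^-3 A between the plates.
Since I_d = ε₀ A dE/dt, dE/dt = I_d/(ε₀A) = (1.09×10^-3)/((8.85×10^-12)(6.23×10^-3)) = 1.98×10^10 V/(m·s).

1.98×10^10 V/(m·s)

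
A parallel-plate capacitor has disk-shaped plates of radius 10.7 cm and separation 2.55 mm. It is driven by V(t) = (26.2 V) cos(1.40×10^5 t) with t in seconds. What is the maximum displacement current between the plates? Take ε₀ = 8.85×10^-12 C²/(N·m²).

C = ε₀A/d = (8.85×10^-12)(0.03597)/(2.55×10^-3) = 1.248×10^-10 F; ω = 1.40×10^5 rad/s.
I_d = C dV/dt, so |I_d|_max = C V₀ ω = (1.248×10^-10)(26.2)(1.40×10^5) = 4.58×10^-4 A.

4.58×10^-4 A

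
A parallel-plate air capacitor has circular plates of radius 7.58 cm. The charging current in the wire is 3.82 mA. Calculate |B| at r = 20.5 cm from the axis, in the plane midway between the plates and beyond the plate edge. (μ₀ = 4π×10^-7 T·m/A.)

Between the plates the displacement current equals the wire current: I_d = 3.82 mA = 3.82×10^-3 A.
For r ≥ R the full I_d is enclosed: B = μ₀ I_d/(2πr) = (4π×10^-7)(3.82×10^-3)/(2π·0.205) = 3.73×10^-9 T.

3.73×10^-9 T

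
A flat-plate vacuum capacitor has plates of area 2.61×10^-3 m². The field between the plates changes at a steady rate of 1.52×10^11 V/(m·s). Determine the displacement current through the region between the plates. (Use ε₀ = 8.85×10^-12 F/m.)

3.51×10^-3 A

With a uniform field, Φ_E = EA, so I_d = ε₀ A dE/dt = 3.51×10^-3 A.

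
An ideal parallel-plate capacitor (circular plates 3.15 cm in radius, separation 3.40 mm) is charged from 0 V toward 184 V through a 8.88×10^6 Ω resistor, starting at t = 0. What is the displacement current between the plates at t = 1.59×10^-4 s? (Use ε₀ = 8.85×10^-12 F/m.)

2.28×10^-6 A

C = ε₀A/d = (8.85×10^-12)(3.117×10^-3)/(3.40×10^-3) = 8.113×10^-12 F, so τ = RC = 7.204×10^-5 s.
The conduction current is I(t) = (V₀/R) e^(−t/τ), and the displacement current between the plates equals it.
t/τ = 2.207; I_d = (184/8.88×10^6) · e^(−2.207) = (2.072×10^-5)(0.1100) = 2.28×10^-6 A.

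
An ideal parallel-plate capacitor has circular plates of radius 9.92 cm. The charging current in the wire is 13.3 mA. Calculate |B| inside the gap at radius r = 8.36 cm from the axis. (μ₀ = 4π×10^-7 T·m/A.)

2.26×10^-8 T

No conduction current crosses the gap, so I_d there equals the 0.0133 A in the leads.
∮B·dl = μ₀ I_d,enc with I_d,enc = I_d r²/R² = 9.446×10^-3 A; so B = μ₀ I_d,enc/(2πr) = 2.26×10^-8 T.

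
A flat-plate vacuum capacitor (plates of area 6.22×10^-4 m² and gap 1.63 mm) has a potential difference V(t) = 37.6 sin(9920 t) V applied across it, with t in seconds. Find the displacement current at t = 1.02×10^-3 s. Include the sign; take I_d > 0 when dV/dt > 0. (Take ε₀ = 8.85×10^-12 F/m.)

dV/dt = (37.6)(9920)·cos(10.1184) = -2.868×10^5 V/s.
I_d = C dV/dt with C = ε₀A/d = (8.85×10^-12)(6.22×10^-4)/(1.63×10^-3) = 3.377×10^-12 F, so I_d = (3.377×10^-12)(-2.868×10^5) = -9.69×10^-7 A.

-9.69×10^-7 A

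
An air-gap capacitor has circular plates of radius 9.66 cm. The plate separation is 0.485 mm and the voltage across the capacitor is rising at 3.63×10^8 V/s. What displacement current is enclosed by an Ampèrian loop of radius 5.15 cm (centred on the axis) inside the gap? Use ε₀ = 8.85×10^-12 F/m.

I_d = C dV/dt with C = ε₀πR²/d = 5.350×10^-10 F, so I_d = (5.350×10^-10)(3.63×10^8) = 0.1942 A.
Since J_d is uniform, the enclosed fraction is (r/R)² = 0.2842, giving I_d,enc = 0.0552 A.

0.0552 A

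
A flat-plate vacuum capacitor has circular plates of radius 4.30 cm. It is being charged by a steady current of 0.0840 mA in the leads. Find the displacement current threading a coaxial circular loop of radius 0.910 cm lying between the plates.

By continuity the displacement current in the gap matches the conduction current: I_d = 8.40×10^-5 A.
Since J_d is uniform, the enclosed fraction is (r/R)² = 0.04479, giving I_d,enc = 3.76×10^-6 A.

3.76×10^-6 A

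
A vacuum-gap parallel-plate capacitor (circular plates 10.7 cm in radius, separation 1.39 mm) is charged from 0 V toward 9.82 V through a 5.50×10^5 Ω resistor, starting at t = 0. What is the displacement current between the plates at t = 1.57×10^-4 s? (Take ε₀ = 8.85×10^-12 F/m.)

With C = ε₀A/d = (8.85×10^-12)(0.03597)/(1.39×10^-3) = 2.290×10^-10 F, the time constant is τ = RC = 1.259×10^-4 s, so t/τ = 1.247 and e^(−t/τ) = 0.2874.
I_d = I_cond = (V₀/R) e^(−t/τ) = (1.785×10^-5)(0.2874) = 5.13×10^-6 A.

5.13×10^-6 A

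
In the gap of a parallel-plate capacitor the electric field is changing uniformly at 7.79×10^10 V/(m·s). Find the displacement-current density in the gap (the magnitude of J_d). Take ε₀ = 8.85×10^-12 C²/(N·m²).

0.689 A/m²

J_d = ε₀ dE/dt = (8.85×10^-12)(7.79×10^10) = 0.689 A/m².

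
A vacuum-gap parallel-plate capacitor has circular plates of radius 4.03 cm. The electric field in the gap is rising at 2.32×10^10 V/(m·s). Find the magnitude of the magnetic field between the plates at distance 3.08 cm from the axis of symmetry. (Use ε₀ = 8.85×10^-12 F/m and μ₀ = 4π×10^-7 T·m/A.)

3.97×10^-9 T

Through the whole plate area (πR² = 5.102×10^-3 m²), I_d = ε₀ πR² dE/dt = 1.048×10^-3 A.
For r < R the Ampère–Maxwell law gives B(2πr) = μ₀ I_d (r²/R²), so B = μ₀ I_d r/(2πR²) = (4π×10^-7)(1.048×10^-3)(0.0308)/(2π·0.0403²) = 3.97×10^-9 T.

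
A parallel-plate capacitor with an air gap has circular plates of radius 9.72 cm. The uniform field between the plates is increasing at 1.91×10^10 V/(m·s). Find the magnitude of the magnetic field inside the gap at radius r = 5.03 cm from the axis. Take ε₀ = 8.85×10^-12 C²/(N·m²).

I_d = ε₀ dΦ_E/dt = ε₀ πR² (dE/dt) = (8.85×10^-12)(0.02968)(1.91×10^10) = 5.017×10^-3 A through the full plate area.
An Ampèrian loop of radius r encloses a fraction (r/R)² of I_d. Then B·2πr = μ₀ I_d (r/R)², giving B = μ₀ I_d r/(2πR²) = 5.34×10^-9 T.

5.34×10^-9 T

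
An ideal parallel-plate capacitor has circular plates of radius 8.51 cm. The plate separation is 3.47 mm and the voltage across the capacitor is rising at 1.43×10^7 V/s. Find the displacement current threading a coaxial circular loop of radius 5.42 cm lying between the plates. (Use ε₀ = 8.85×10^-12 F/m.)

dE/dt = (dV/dt)/d = 4.121×10^9 V/(m·s); I_d = ε₀(πR²)(dE/dt) = (8.85×10^-12)(0.02275)(4.121×10^9) = 8.297×10^-4 A.
The field is uniform, so I_d,enc = I_d (r/R)² = (8.297×10^-4)(5.42/8.51)² = 3.37×10^-4 A.

3.37×10^-4 A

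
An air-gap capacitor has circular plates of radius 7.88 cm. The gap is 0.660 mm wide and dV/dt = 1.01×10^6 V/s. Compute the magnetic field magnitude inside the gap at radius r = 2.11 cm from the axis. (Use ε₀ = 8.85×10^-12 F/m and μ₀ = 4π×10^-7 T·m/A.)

I_d = C dV/dt with C = ε₀πR²/d = 2.616×10^-10 F, so I_d = (2.616×10^-10)(1.01×10^6) = 2.642×10^-4 A.
∮B·dl = μ₀ I_d,enc with I_d,enc = I_d r²/R² = 1.894×10^-5 A; so B = μ₀ I_d,enc/(2πr) = 1.80×10^-10 T.

1.80×10^-10 T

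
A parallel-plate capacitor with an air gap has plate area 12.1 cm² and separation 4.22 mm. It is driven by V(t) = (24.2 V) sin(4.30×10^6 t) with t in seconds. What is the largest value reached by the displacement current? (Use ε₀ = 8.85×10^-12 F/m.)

C = ε₀A/d = (8.85×10^-12)(1.21×10^-3)/(4.22×10^-3) = 2.538×10^-12 F; ω = 4.30×10^6 rad/s.
I_d = C dV/dt, so |I_d|_max = C V₀ ω = (2.538×10^-12)(24.2)(4.30×10^6) = 2.64×10^-4 A.

2.64×10^-4 A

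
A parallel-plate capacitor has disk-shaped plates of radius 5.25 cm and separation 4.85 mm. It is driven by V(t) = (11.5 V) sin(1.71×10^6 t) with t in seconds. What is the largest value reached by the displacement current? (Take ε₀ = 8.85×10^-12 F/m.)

(dE/dt)_max = V₀ω/d = 4.055×10^9 V/(m·s); ω = 1.71×10^6 rad/s.
I_d,max = ε₀ A (dE/dt)_max = (8.85×10^-12)(8.659×10^-3)(4.055×10^9) = 3.11×10^-4 A.

3.11×10^-4 A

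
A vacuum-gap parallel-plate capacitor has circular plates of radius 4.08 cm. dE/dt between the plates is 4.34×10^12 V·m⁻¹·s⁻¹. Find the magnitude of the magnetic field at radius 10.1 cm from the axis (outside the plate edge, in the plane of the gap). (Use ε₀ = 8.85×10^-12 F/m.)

3.98×10^-7 T

Total displacement current: I_d = ε₀(πR²)(dE/dt) = (8.85×10^-12)(5.230×10^-3)(4.34×10^12) = 0.2009 A.
Outside the plates the loop encloses all of I_d, so B·2πr = μ₀ I_d and B = 3.98×10^-7 T.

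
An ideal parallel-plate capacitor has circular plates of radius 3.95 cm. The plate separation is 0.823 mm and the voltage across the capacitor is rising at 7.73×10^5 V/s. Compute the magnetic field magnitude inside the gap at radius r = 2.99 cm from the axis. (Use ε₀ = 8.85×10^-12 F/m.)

1.56×10^-10 T

I_d = C dV/dt with C = ε₀πR²/d = 5.271×10^-11 F, so I_d = (5.271×10^-11)(7.73×10^5) = 4.074×10^-5 A.
For r < R the Ampère–Maxwell law gives B(2πr) = μ₀ I_d (r²/R²), so B = μ₀ I_d r/(2πR²) = (4π×10^-7)(4.074×10^-5)(0.0299)/(2π·0.0395²) = 1.56×10^-10 T.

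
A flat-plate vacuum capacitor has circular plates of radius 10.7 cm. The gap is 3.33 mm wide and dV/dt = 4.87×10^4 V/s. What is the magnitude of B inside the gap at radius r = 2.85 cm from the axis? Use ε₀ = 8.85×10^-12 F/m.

dE/dt = (dV/dt)/d = 1.462×10^7 V/(m·s); I_d = ε₀(πR²)(dE/dt) = (8.85×10^-12)(0.03597)(1.462×10^7) = 4.654×10^-6 A.
An Ampèrian loop of radius r encloses a fraction (r/R)² of I_d. Then B·2πr = μ₀ I_d (r/R)², giving B = μ₀ I_d r/(2πR²) = 2.32×10^-12 T.

2.32×10^-12 T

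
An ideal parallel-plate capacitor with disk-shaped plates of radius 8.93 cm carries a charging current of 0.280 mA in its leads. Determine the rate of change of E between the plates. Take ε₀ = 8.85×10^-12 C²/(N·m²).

1.26×10^9 V/(m·s)

The displacement current between the plates equals the conduction current, I_d = 0.280 mA.
Since I_d = ε₀ A dE/dt, dE/dt = I_d/(ε₀A) = (2.80×10^-4)/((8.85×10^-12)(0.02505)) = 1.26×10^9 V/(m·s).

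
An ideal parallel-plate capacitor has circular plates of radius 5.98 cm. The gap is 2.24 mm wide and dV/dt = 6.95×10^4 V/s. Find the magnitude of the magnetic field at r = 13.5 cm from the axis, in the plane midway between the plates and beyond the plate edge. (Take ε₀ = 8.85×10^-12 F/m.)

dE/dt = (dV/dt)/d = 3.103×10^7 V/(m·s); I_d = ε₀(πR²)(dE/dt) = (8.85×10^-12)(0.01123)(3.103×10^7) = 3.084×10^-6 A.
For r ≥ R the full I_d is enclosed: B = μ₀ I_d/(2πr) = (4π×10^-7)(3.084×10^-6)/(2π·0.135) = 4.57×10^-12 T.

4.57×10^-12 T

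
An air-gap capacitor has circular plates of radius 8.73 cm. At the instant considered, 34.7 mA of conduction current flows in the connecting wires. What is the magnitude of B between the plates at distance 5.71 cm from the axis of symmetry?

Between the plates the displacement current equals the wire current: I_d = 34.7 mA = 0.0347 A.
∮B·dl = μ₀ I_d,enc with I_d,enc = I_d r²/R² = 0.01484 A; so B = μ₀ I_d,enc/(2πr) = 5.20×10^-8 T.

5.20×10^-8 T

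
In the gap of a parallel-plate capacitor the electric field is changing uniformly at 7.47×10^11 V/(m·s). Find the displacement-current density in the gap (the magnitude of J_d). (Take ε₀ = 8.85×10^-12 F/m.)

The displacement-current density is ε₀ ∂E/∂t = (8.85×10^-12)(7.47×10^11) = 6.61 A/m².

6.61 A/m²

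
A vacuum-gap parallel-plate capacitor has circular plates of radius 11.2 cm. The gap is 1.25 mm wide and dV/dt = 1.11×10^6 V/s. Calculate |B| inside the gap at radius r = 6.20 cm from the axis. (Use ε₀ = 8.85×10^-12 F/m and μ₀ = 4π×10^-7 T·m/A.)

With E = V/d, dE/dt = 8.880×10^8 V/(m·s) and πR² = 0.03941 m², giving I_d = ε₀ πR² dE/dt = 3.097×10^-4 A.
An Ampèrian loop of radius r encloses a fraction (r/R)² of I_d. Then B·2πr = μ₀ I_d (r/R)², giving B = μ₀ I_d r/(2πR²) = 3.06×10^-10 T.

3.06×10^-10 T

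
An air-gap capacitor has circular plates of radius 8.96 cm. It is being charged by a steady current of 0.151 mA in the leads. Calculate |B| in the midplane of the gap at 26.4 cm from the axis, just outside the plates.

1.14×10^-10 T

Between the plates the displacement current equals the wire current: I_d = 0.151 mA = 1.51×10^-4 A.
For r ≥ R the full I_d is enclosed: B = μ₀ I_d/(2πr) = (4π×10^-7)(1.51×10^-4)/(2π·0.264) = 1.14×10^-10 T.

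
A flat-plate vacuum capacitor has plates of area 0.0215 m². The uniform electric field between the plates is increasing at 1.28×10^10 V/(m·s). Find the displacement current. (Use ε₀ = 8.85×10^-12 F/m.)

I_d = ε₀ A (dE/dt) = (8.85×10^-12)(0.0215 m²)(1.28×10^10) = 2.44×10^-3 A.

2.44×10^-3 A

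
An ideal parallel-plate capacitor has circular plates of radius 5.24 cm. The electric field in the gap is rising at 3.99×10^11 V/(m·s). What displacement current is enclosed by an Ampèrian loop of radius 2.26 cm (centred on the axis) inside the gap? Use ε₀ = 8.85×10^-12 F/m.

I_d = ε₀ dΦ_E/dt = ε₀ πR² (dE/dt) = (8.85×10^-12)(8.626×10^-3)(3.99×10^11) = 0.03046 A through the full plate area.
Through an area πr² the displacement current is I_d·(πr²/πR²) = I_d (r/R)² = 5.67×10^-3 A.

5.67×10^-3 A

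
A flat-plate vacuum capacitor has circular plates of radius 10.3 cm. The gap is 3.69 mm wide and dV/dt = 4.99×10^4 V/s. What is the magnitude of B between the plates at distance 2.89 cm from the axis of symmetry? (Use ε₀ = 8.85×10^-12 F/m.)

2.17×10^-12 T

I_d = C dV/dt with C = ε₀πR²/d = 7.994×10^-11 F, so I_d = (7.994×10^-11)(4.99×10^4) = 3.989×10^-6 A.
For r < R the Ampère–Maxwell law gives B(2πr) = μ₀ I_d (r²/R²), so B = μ₀ I_d r/(2πR²) = (4π×10^-7)(3.989×10^-6)(0.0289)/(2π·0.103²) = 2.17×10^-12 T.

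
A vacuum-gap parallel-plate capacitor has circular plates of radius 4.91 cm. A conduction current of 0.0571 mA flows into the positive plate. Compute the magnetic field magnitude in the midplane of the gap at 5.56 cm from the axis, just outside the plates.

No conduction current crosses the gap, so I_d there equals the 5.71×10^-5 A in the leads.
With r > R the enclosed displacement current is the full I_d; B = μ₀ I_d / (2πr) = 2.05×10^-10 T.

2.05×10^-10 T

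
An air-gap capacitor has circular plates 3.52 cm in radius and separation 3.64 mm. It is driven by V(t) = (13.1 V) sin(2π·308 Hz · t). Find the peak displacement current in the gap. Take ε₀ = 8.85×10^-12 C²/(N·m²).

2.40×10^-7 A

(dE/dt)_max = V₀ω/d = 6.964×10^6 V/(m·s); ω = 2πf = 1935 rad/s.
I_d,max = ε₀ A (dE/dt)_max = (8.85×10^-12)(3.893×10^-3)(6.964×10^6) = 2.40×10^-7 A.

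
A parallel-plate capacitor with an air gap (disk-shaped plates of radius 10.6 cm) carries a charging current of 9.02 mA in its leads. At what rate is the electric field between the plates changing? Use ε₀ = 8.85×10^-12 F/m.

2.89×10^10 V/(m·s)

The displacement current between the plates equals the conduction current, I_d = 9.02 mA.
Since I_d = ε₀ A dE/dt, dE/dt = I_d/(ε₀A) = (9.02×10^-3)/((8.85×10^-12)(0.03530)) = 2.89×10^10 V/(m·s).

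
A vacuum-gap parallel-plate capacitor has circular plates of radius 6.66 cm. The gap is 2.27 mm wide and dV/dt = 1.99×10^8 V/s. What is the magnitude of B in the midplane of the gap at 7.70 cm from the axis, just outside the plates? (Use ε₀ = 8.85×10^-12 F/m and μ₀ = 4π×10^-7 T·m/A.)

2.81×10^-8 T

I_d = C dV/dt with C = ε₀πR²/d = 5.431×10^-11 F, so I_d = (5.431×10^-11)(1.99×10^8) = 0.01081 A.
With r > R the enclosed displacement current is the full I_d; B = μ₀ I_d / (2πr) = 2.81×10^-8 T.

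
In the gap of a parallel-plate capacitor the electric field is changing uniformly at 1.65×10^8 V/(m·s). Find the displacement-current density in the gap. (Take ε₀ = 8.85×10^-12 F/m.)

J_d = ε₀ ∂E/∂t, so J_d = 1.46×10^-3 A/m².

1.46×10^-3 A/m²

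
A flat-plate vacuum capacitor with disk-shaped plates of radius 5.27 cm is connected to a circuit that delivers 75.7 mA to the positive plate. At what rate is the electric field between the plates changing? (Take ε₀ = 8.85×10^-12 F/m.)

9.80×10^11 V/(m·s)

Charge continuity gives I_d = I = 0.0757 A between the plates.
Then dE/dt = I_d/(ε₀A) = 9.80×10^11 V/(m·s).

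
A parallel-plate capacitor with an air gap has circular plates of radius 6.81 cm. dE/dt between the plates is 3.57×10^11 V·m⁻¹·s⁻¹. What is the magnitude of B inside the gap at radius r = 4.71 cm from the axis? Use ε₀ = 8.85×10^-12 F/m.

9.35×10^-8 T

Through the whole plate area (πR² = 0.01457 m²), I_d = ε₀ πR² dE/dt = 0.04603 A.
For r < R the Ampère–Maxwell law gives B(2πr) = μ₀ I_d (r²/R²), so B = μ₀ I_d r/(2πR²) = (4π×10^-7)(0.04603)(0.0471)/(2π·0.0681²) = 9.35×10^-8 T.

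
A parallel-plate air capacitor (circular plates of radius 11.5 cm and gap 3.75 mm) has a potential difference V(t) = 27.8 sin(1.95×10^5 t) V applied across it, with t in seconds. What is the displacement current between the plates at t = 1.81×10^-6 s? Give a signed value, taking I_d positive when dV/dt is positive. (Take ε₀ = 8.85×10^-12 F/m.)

4.99×10^-4 A

dV/dt = (27.8)(1.95×10^5)·cos(0.35295) = 5.087×10^6 V/s.
I_d = C dV/dt with C = ε₀A/d = (8.85×10^-12)(0.04155)/(3.75×10^-3) = 9.806×10^-11 F, so I_d = (9.806×10^-11)(5.087×10^6) = 4.99×10^-4 A.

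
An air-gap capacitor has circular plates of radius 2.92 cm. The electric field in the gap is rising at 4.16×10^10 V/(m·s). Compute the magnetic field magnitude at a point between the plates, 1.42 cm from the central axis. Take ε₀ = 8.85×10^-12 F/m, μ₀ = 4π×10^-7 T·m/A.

3.28×10^-9 T

I_d = ε₀ dΦ_E/dt = ε₀ πR² (dE/dt) = (8.85×10^-12)(2.679×10^-3)(4.16×10^10) = 9.863×10^-4 A through the full plate area.
∮B·dl = μ₀ I_d,enc with I_d,enc = I_d r²/R² = 2.332×10^-4 A; so B = μ₀ I_d,enc/(2πr) = 3.28×10^-9 T.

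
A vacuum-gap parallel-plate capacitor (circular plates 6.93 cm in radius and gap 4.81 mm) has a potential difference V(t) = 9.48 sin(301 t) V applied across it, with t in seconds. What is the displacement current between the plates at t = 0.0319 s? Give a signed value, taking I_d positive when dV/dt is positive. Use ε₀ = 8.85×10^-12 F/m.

dE/dt = (V₀ω/d)·cos(ωt) with ωt = 9.6019 rad: (9.48)(301)(-0.9844)/(4.81×10^-3) = -5.840×10^5 V/(m·s).
I_d = ε₀ A dE/dt = (8.85×10^-12)(0.01509)(-5.840×10^5) = -7.80×10^-8 A.

-7.80×10^-8 A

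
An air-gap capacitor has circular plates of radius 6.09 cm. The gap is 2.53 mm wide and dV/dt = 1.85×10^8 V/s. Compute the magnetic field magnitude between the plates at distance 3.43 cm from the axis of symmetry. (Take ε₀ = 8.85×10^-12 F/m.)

1.39×10^-8 T

dE/dt = (dV/dt)/d = 7.312×10^10 V/(m·s); I_d = ε₀(πR²)(dE/dt) = (8.85×10^-12)(0.01165)(7.312×10^10) = 7.539×10^-3 A.
For r < R the Ampère–Maxwell law gives B(2πr) = μ₀ I_d (r²/R²), so B = μ₀ I_d r/(2πR²) = (4π×10^-7)(7.539×10^-3)(0.0343)/(2π·0.0609²) = 1.39×10^-8 T.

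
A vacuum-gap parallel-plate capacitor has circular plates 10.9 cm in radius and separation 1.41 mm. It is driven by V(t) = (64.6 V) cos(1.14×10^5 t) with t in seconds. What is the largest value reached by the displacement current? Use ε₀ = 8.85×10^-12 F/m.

C = ε₀A/d = (8.85×10^-12)(0.03733)/(1.41×10^-3) = 2.343×10^-10 F; ω = 1.14×10^5 rad/s.
I_d = C dV/dt, so |I_d|_max = C V₀ ω = (2.343×10^-10)(64.6)(1.14×10^5) = 1.73×10^-3 A.

1.73×10^-3 A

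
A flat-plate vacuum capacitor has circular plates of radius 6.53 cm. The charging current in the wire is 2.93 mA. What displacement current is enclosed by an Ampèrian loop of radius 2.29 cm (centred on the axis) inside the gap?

By continuity the displacement current in the gap matches the conduction current: I_d = 2.93×10^-3 A.
Since J_d is uniform, the enclosed fraction is (r/R)² = 0.1230, giving I_d,enc = 3.60×10^-4 A.

3.60×10^-4 A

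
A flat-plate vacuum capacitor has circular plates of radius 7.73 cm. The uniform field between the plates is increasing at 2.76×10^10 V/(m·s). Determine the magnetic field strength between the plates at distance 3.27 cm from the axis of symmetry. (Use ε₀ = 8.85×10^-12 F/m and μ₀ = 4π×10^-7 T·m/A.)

I_d = ε₀ dΦ_E/dt = ε₀ πR² (dE/dt) = (8.85×10^-12)(0.01877)(2.76×10^10) = 4.585×10^-3 A through the full plate area.
An Ampèrian loop of radius r encloses a fraction (r/R)² of I_d. Then B·2πr = μ₀ I_d (r/R)², giving B = μ₀ I_d r/(2πR²) = 5.02×10^-9 T.

5.02×10^-9 T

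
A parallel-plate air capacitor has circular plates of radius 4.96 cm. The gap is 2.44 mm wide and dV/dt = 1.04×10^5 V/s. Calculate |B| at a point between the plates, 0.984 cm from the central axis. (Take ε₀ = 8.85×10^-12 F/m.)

With E = V/d, dE/dt = 4.262×10^7 V/(m·s) and πR² = 7.729×10^-3 m², giving I_d = ε₀ πR² dE/dt = 2.915×10^-6 A.
An Ampèrian loop of radius r encloses a fraction (r/R)² of I_d. Then B·2πr = μ₀ I_d (r/R)², giving B = μ₀ I_d r/(2πR²) = 2.33×10^-12 T.

2.33×10^-12 T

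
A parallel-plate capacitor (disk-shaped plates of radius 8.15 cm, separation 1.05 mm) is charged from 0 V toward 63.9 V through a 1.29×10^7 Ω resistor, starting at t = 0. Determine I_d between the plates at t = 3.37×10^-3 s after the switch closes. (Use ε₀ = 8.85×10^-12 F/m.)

With C = ε₀A/d = (8.85×10^-12)(0.02087)/(1.05×10^-3) = 1.759×10^-10 F, the time constant is τ = RC = 2.269×10^-3 s, so t/τ = 1.485 and e^(−t/τ) = 0.2265.
I_d = I_cond = (V₀/R) e^(−t/τ) = (4.953×10^-6)(0.2265) = 1.12×10^-6 A.

1.12×10^-6 A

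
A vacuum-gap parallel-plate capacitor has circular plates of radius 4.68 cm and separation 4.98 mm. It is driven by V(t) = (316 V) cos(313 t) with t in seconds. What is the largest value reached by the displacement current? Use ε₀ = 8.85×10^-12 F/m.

C = ε₀A/d = (8.85×10^-12)(6.881×10^-3)/(4.98×10^-3) = 1.223×10^-11 F; ω = 313 rad/s.
I_d = C dV/dt, so |I_d|_max = C V₀ ω = (1.223×10^-11)(316)(313) = 1.21×10^-6 A.

1.21×10^-6 A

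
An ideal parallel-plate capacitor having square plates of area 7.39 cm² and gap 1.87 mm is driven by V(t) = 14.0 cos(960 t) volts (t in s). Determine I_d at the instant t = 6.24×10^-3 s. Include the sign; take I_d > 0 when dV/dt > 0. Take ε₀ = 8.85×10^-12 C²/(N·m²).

dE/dt = (V₀ω/d)·−sin(ωt) with ωt = 5.9904 rad: (14.0)(960)(0.2886)/(1.87×10^-3) = 2.074×10^6 V/(m·s).
I_d = ε₀ A dE/dt = (8.85×10^-12)(7.39×10^-4)(2.074×10^6) = 1.36×10^-8 A.

1.36×10^-8 A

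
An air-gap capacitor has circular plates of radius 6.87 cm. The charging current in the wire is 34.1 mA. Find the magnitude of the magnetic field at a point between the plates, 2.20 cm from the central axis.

3.18×10^-8 T

Between the plates the displacement current equals the wire current: I_d = 34.1 mA = 0.0341 A.
An Ampèrian loop of radius r encloses a fraction (r/R)² of I_d. Then B·2πr = μ₀ I_d (r/R)², giving B = μ₀ I_d r/(2πR²) = 3.18×10^-8 T.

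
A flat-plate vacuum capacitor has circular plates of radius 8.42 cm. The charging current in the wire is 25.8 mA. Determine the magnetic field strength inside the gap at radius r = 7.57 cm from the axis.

By continuity the displacement current in the gap matches the conduction current: I_d = 0.0258 A.
∮B·dl = μ₀ I_d,enc with I_d,enc = I_d r²/R² = 0.02085 A; so B = μ₀ I_d,enc/(2πr) = 5.51×10^-8 T.

5.51×10^-8 T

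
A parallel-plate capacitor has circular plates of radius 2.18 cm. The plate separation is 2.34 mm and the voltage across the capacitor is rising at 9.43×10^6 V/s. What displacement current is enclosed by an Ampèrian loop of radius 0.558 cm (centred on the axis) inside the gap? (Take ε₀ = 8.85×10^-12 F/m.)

With E = V/d, dE/dt = 4.030×10^9 V/(m·s) and πR² = 1.493×10^-3 m², giving I_d = ε₀ πR² dE/dt = 5.325×10^-5 A.
Through an area πr² the displacement current is I_d·(πr²/πR²) = I_d (r/R)² = 3.49×10^-6 A.

3.49×10^-6 A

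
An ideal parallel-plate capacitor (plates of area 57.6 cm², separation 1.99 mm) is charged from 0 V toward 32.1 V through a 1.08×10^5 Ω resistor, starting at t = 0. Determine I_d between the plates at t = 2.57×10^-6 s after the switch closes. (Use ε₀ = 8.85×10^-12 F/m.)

1.17×10^-4 A

C = ε₀A/d = (8.85×10^-12)(5.76×10^-3)/(1.99×10^-3) = 2.562×10^-11 F and τ = RC = 2.767×10^-6 s. I_d in the gap equals the RC charging current.
I_d(t) = (V₀/R) e^(−t/τ) = 2.972×10^-4 · e^(−0.9288) = 1.17×10^-4 A.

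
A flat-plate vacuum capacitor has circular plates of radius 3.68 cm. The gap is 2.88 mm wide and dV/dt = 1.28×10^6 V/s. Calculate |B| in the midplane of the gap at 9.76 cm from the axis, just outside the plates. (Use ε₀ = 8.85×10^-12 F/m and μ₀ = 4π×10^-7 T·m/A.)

3.43×10^-11 T

dE/dt = (dV/dt)/d = 4.444×10^8 V/(m·s); I_d = ε₀(πR²)(dE/dt) = (8.85×10^-12)(4.254×10^-3)(4.444×10^8) = 1.673×10^-5 A.
Outside the plates the loop encloses all of I_d, so B·2πr = μ₀ I_d and B = 3.43×10^-11 T.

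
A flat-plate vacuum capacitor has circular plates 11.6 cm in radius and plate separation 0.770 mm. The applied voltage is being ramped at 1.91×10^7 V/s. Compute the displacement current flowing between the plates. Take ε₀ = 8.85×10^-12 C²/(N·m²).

9.28×10^-3 A

The field between the plates is E = V/d, so dE/dt = (1.91×10^7)/(7.70×10^-4 m) = 2.481×10^10 V/(m·s).
I_d = ε₀ A (dE/dt) = (8.85×10^-12)(0.04227)(2.481×10^10) = 9.28×10^-3 A.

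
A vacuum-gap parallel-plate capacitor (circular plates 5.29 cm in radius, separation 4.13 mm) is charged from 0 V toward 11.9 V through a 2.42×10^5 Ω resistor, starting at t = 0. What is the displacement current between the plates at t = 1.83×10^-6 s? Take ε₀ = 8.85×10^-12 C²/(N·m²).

With C = ε₀A/d = (8.85×10^-12)(8.791×10^-3)/(4.13×10^-3) = 1.884×10^-11 F, the time constant is τ = RC = 4.559×10^-6 s, so t/τ = 0.4014 and e^(−t/τ) = 0.6694.
I_d = I_cond = (V₀/R) e^(−t/τ) = (4.917×10^-5)(0.6694) = 3.29×10^-5 A.

3.29×10^-5 A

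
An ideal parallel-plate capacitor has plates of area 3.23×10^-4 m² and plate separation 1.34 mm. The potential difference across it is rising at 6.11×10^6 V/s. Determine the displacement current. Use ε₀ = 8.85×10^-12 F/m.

E = V/d so dE/dt = (dV/dt)/d = 4.560×10^9 V/(m·s), and I_d = ε₀ A dE/dt = (8.85×10^-12)(3.23×10^-4)(4.560×10^9) = 1.30×10^-5 A.

1.30×10^-5 A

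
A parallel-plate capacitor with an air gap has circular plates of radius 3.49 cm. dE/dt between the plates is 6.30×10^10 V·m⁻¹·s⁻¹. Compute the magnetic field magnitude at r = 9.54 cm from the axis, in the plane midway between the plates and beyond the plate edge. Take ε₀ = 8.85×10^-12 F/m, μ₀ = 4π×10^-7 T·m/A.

I_d = ε₀ dΦ_E/dt = ε₀ πR² (dE/dt) = (8.85×10^-12)(3.826×10^-3)(6.30×10^10) = 2.133×10^-3 A through the full plate area.
With r > R the enclosed displacement current is the full I_d; B = μ₀ I_d / (2πr) = 4.47×10^-9 T.

4.47×10^-9 T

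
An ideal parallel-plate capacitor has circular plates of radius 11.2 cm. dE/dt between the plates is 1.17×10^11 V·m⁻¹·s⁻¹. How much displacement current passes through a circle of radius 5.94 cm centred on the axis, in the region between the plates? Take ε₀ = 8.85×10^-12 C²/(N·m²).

Total displacement current: I_d = ε₀(πR²)(dE/dt) = (8.85×10^-12)(0.03941)(1.17×10^11) = 0.04081 A.
The field is uniform, so I_d,enc = I_d (r/R)² = (0.04081)(5.94/11.2)² = 0.0115 A.

0.0115 A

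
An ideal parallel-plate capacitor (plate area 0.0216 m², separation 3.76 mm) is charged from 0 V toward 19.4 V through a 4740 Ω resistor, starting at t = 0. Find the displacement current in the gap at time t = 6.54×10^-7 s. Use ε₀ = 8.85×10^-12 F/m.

2.71×10^-4 A

C = ε₀A/d = (8.85×10^-12)(0.0216)/(3.76×10^-3) = 5.084×10^-11 F, so τ = RC = 2.410×10^-7 s.
The conduction current is I(t) = (V₀/R) e^(−t/τ), and the displacement current between the plates equals it.
t/τ = 2.714; I_d = (19.4/4740) · e^(−2.714) = (4.093×10^-3)(0.06627) = 2.71×10^-4 A.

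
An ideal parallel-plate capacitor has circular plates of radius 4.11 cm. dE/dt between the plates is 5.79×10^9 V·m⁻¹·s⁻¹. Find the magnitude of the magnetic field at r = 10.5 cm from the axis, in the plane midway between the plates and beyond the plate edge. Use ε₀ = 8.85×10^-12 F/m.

5.18×10^-10 T

Total displacement current: I_d = ε₀(πR²)(dE/dt) = (8.85×10^-12)(5.307×10^-3)(5.79×10^9) = 2.719×10^-4 A.
With r > R the enclosed displacement current is the full I_d; B = μ₀ I_d / (2πr) = 5.18×10^-10 T.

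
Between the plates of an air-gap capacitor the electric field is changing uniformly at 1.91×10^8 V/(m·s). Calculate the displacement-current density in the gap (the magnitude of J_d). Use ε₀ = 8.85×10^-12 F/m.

1.69×10^-3 A/m²

J_d = ε₀ ∂E/∂t, so J_d = 1.69×10^-3 A/m².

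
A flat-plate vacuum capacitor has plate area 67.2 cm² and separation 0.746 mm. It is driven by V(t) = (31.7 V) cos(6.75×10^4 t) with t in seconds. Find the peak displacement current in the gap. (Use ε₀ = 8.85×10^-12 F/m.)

1.71×10^-4 A

C = ε₀A/d = (8.85×10^-12)(6.72×10^-3)/(7.46×10^-4) = 7.972×10^-11 F; ω = 6.75×10^4 rad/s.
I_d = C dV/dt, so |I_d|_max = C V₀ ω = (7.972×10^-11)(31.7)(6.75×10^4) = 1.71×10^-4 A.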